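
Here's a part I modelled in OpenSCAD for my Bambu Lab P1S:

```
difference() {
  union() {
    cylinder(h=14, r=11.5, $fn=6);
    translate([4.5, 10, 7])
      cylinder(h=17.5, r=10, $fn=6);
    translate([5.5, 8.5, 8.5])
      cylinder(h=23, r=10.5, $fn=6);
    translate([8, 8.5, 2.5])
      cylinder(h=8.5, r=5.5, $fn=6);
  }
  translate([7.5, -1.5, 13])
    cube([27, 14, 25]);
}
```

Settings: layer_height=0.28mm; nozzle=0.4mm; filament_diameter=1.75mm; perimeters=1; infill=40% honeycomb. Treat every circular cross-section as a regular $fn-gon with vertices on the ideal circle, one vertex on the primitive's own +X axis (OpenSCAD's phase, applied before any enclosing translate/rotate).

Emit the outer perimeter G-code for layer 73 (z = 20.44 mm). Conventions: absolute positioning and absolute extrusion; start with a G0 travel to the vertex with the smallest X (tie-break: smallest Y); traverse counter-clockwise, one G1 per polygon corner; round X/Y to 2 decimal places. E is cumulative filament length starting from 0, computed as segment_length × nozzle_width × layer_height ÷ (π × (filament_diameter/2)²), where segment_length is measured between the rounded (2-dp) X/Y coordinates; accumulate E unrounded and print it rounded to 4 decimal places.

G0 X-5.50 Y10.00 Z20.44
G1 X-4.82 Y8.82 E0.0634
G1 X-5.00 Y8.50 E0.0805
G1 X0.25 Y-0.59 E0.5693
G1 X7.50 Y-0.59 E0.9069
G1 X7.50 Y12.50 E1.5164
G1 X13.69 Y12.50 E1.8047
G1 X10.75 Y17.59 E2.0784
G1 X10.12 Y17.59 E2.1077
G1 X9.50 Y18.66 E2.1653
G1 X-0.50 Y18.66 E2.6309
G1 X-5.50 Y10.00 E3.0966

At z = 20.44 mm: the cylinder is absent (z outside [0, 14]); the r=10 cylinder at (4.5, 10) contributes a regular 6-gon of circumradius 10; the r=10.5 cylinder at (5.5, 8.5) contributes a regular 6-gon of circumradius 10.5; the cylinder at (8, 8.5) is not intersected at this z (z outside [2.5, 11]); Merging all regions: the regions partially overlap (shared area 237.30 mm²), so overlapping operands fuse into one piece — 1 connected region; the cube at (7.5, -1.5) (footprint 27×14) is included at this height; After the difference (first − rest): starting from that combined region, the 27×14 cube at (7.5, -1.5) partially overlaps it — only the 82.80 mm² overlap (of its 378.00 mm²) is removed, clipping the outline — 1 connected region. The outline is a single polygon with 11 vertices. Extrusion per mm of travel: 0.4 × 0.28 / (π × 0.875²) = 0.046564. Accumulating E over each segment gives final E = 3.0966.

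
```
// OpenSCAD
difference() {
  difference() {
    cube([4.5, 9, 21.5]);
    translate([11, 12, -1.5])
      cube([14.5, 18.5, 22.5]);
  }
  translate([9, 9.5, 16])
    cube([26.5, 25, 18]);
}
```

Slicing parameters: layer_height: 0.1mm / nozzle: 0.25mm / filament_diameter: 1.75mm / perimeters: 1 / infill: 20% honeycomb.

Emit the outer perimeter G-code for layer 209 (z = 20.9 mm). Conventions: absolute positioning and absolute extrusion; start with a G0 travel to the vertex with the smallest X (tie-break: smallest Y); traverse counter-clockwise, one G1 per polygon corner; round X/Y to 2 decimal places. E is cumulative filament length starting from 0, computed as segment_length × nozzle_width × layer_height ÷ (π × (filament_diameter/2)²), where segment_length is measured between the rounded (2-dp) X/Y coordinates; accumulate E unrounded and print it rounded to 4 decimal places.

G0 X0.00 Y0.00 Z20.90
G1 X4.50 Y0.00 E0.0468
G1 X4.50 Y9.00 E0.1403
G1 X0.00 Y9.00 E0.1871
G1 X0.00 Y0.00 E0.2806

At z = 20.9 mm: the cube (footprint 4.5×9) is included at this height; the 14.5×18.5 cube at (11, 12) contributes its full rectangle; After the difference (first − rest): starting from the 4.5×9 cube, the 14.5×18.5 cube at (11, 12) misses the remaining region (no effect) — 1 connected region; the cube at (9, 9.5) is present — its section is the full 26.5×25 rectangle; Taking the first minus the rest: starting from the result so far, the 26.5×25 cube at (9, 9.5) misses the remaining region (no effect) — 1 connected region. The outline is a single polygon with 4 vertices. Extrusion per mm of travel: 0.25 × 0.1 / (π × 0.875²) = 0.010394. Accumulating E over each segment gives final E = 0.2806.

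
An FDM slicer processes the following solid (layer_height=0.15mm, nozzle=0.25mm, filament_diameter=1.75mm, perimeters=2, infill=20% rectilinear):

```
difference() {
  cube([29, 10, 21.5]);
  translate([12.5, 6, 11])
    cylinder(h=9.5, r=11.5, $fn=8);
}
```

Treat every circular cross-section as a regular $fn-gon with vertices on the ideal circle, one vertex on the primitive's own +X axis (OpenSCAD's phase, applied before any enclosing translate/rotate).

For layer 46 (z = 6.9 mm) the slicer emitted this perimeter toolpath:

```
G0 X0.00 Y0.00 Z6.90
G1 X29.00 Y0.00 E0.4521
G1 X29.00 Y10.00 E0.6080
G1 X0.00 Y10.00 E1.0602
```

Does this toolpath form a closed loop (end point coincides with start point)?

no

Start point (G0): (0.00, 0.00). End point (last G1): the path does not return to the start — open.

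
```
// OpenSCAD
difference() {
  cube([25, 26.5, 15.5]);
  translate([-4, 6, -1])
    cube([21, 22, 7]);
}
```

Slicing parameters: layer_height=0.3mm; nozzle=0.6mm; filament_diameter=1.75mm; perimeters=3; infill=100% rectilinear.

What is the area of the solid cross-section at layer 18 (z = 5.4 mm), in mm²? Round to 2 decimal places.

314.00 mm²

At z = 5.4 mm: the cube is present — its section is the full 25×26.5 rectangle (area 662.50 mm²); the 21×22 cube at (-4, 6) contributes its full rectangle (area 462.00 mm²); Subtracting the remaining from the first: starting from the 25×26.5 cube (662.50 mm²), the 21×22 cube at (-4, 6) partially overlaps it — only the 348.50 mm² overlap (of its 462.00 mm²) is removed, clipping the outline — area = 314.00 mm². Overall, the cross-section is a single solid region. Net area = 314.00 mm².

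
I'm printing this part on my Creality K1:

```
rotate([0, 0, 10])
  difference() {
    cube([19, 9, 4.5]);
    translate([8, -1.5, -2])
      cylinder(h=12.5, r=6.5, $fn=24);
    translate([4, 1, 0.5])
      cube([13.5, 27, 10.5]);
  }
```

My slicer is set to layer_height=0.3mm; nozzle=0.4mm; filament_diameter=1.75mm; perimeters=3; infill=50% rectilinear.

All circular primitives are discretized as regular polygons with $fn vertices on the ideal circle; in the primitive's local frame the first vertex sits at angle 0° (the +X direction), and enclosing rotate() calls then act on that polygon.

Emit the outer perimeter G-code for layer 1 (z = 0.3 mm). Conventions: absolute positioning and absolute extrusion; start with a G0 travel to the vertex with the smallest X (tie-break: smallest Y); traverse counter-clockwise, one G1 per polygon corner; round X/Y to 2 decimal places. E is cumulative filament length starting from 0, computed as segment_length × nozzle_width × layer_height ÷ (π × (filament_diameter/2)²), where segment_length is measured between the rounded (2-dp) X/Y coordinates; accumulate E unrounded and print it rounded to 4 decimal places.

G0 X-1.56 Y8.86 Z0.30
G1 X0.00 Y0.00 E0.4488
G1 X1.67 Y0.29 E0.5334
G1 X1.66 Y0.48 E0.5429
G1 X2.03 Y2.14 E0.6277
G1 X2.81 Y3.64 E0.7121
G1 X3.96 Y4.89 E0.7968
G1 X5.39 Y5.80 E0.8814
G1 X7.01 Y6.31 E0.9661
G1 X8.71 Y6.39 E1.0510
G1 X10.36 Y6.02 E1.1354
G1 X11.87 Y5.24 E1.2202
G1 X13.12 Y4.09 E1.3049
G1 X14.03 Y2.66 E1.3895
G1 X14.09 Y2.48 E1.3989
G1 X18.71 Y3.30 E1.6330
G1 X17.15 Y12.16 E2.0819
G1 X-1.56 Y8.86 E3.0297

At z = 0.3 mm: the cube is present — its section is the full 19×9 rectangle; the cylinder at (8, -1.5): section is a regular 24-gon, circumradius r=6.5; the cube at (4, 1) is absent (z outside [0.5, 11]); Subtracting the remaining from the first: starting from the 19×9 cube, the r=6.5 cylinder at (8, -1.5) partially overlaps it — only the 46.41 mm² overlap (of its 131.22 mm²) is removed, clipping the outline — 1 connected region; (rotated 10° about Z; rotation is an isometry so areas/perimeters/island counts are preserved). The outline is a single polygon with 17 vertices. Extrusion per mm of travel: 0.4 × 0.3 / (π × 0.875²) = 0.049890. Accumulating E over each segment gives final E = 3.0297.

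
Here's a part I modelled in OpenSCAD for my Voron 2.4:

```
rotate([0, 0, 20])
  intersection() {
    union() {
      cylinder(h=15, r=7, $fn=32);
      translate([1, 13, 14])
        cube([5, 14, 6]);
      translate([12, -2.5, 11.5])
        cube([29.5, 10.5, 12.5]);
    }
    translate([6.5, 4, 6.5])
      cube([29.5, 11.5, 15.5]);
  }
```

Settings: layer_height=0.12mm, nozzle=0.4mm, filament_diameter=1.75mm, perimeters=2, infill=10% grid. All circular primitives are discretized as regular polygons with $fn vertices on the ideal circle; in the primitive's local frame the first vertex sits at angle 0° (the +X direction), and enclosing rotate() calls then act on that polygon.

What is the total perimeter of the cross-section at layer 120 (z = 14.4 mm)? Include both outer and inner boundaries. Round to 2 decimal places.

At z = 14.4 mm: the r=7 cylinder contributes a regular 32-gon of circumradius 7 (perimeter = 2·32·7.000·sin(180°/32) = 43.91 mm); the 5×14 cube at (1, 13) contributes its full rectangle (perimeter 38.00 mm); the cube at (12, -2.5) (footprint 29.5×10.5) is included at this height (perimeter 80.00 mm); Combining (union): the 3 present regions are separate (no shared area or edge), so areas and boundary lengths simply add and each stays a separate island — boundary = 161.91 mm; the cube at (6.5, 4) is present — its section is the full 29.5×11.5 rectangle (perimeter 82.00 mm); Taking the intersection: the 29.5×11.5 cube at (6.5, 4) partially overlaps the result so far; clipping to the common part keeps 96.00 mm² — boundary = 56.00 mm; (whole slice rotated 20° about Z — lengths, areas and connectivity unchanged). Overall, the cross-section is a single solid region. Total boundary length (outer) = 56.00 mm.

56.00 mm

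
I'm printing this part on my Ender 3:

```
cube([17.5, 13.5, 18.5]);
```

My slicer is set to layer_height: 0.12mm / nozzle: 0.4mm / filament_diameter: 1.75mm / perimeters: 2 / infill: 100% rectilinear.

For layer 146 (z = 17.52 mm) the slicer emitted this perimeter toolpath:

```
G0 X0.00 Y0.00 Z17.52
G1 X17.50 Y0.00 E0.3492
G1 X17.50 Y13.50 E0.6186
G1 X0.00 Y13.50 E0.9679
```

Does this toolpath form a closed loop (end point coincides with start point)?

Start point (G0): (0.00, 0.00). End point (last G1): the path does not return to the start — open.

no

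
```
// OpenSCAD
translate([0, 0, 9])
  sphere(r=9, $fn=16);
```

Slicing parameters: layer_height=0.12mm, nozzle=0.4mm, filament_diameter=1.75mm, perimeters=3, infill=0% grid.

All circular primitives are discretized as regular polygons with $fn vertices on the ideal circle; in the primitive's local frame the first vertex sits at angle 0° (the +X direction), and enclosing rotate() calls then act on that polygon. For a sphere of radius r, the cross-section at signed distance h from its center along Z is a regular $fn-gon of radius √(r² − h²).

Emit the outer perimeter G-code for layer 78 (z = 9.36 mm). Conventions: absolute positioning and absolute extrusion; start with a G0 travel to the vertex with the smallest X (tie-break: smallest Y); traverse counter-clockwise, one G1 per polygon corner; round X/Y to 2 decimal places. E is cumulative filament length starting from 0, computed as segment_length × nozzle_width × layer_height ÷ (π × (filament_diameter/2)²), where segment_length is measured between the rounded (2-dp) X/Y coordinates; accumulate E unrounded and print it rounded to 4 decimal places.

At z = 9.36 mm: the r=9 sphere slices to a regular 16-gon of circumradius 8.993 (√(r²−h²) with h=0.36 from center). The outline is a single polygon with 16 vertices. Extrusion per mm of travel: 0.4 × 0.12 / (π × 0.875²) = 0.019956. Accumulating E over each segment gives final E = 1.1204.

G0 X-8.99 Y0.00 Z9.36
G1 X-8.31 Y-3.44 E0.0700
G1 X-6.36 Y-6.36 E0.1400
G1 X-3.44 Y-8.31 E0.2101
G1 X0.00 Y-8.99 E0.2801
G1 X3.44 Y-8.31 E0.3501
G1 X6.36 Y-6.36 E0.4201
G1 X8.31 Y-3.44 E0.4902
G1 X8.99 Y0.00 E0.5602
G1 X8.31 Y3.44 E0.6302
G1 X6.36 Y6.36 E0.7002
G1 X3.44 Y8.31 E0.7703
G1 X0.00 Y8.99 E0.8403
G1 X-3.44 Y8.31 E0.9103
G1 X-6.36 Y6.36 E0.9803
G1 X-8.31 Y3.44 E1.0504
G1 X-8.99 Y0.00 E1.1204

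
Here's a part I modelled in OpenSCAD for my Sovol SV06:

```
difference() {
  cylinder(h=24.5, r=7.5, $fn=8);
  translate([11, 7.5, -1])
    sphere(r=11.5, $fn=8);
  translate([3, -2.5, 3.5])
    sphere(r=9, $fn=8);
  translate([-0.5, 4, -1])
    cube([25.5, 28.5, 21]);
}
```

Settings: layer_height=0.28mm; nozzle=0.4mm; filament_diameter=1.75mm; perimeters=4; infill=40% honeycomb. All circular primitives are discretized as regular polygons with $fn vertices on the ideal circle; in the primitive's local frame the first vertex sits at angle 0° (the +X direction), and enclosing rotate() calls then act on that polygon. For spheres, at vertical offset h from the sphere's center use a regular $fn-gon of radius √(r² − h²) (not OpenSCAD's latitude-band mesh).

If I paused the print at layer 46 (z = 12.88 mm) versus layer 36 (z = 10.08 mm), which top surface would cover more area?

layer 46 (z = 12.88 mm)

Layer 46 (z = 12.88): the r=7.5 cylinder gives a regular 8-gon of circumradius 7.5 (constant along its height) (area = (8/2)·7.500²·sin(360°/8) = 159.10 mm²); the sphere at (11, 7.5) is absent (|z−center|=13.880 > r=11.5); the sphere at (3, -2.5) is absent (|z−center|=9.380 > r=9); the cube at (-0.5, 4) is present — its section is the full 25.5×28.5 rectangle (area 726.75 mm²); After the difference (first − rest): starting from the r=7.5 cylinder (159.10 mm²), the 25.5×28.5 cube at (-0.5, 4) partially overlaps it — only the 14.79 mm² overlap (of its 726.75 mm²) is removed, clipping the outline — area = 144.31 mm². So its area = 144.31 mm². Layer 36 (z = 10.08): the cylinder: section is a regular 8-gon, circumradius r=7.5 (area = (8/2)·7.500²·sin(360°/8) = 159.10 mm²); the sphere at (11, 7.5): section is a regular 8-gon, circumradius = √(r²−h²) = √(11.5²−11.08²) = 3.080 (area = (8/2)·3.080²·sin(360°/8) = 26.82 mm²); the r=9 sphere at (3, -2.5) contributes a regular 8-gon of circumradius √(9²−6.58²) = 6.140 (area = (8/2)·6.140²·sin(360°/8) = 106.64 mm²); the 25.5×28.5 cube at (-0.5, 4) contributes its full rectangle (area 726.75 mm²); After the difference (first − rest): starting from the r=7.5 cylinder (159.10 mm²), the r=11.5 sphere at (11, 7.5) misses the remaining region (no effect); the r=9 sphere at (3, -2.5) partially overlaps it — only the 80.43 mm² overlap (of its 106.64 mm²) is removed, clipping the outline; the 25.5×28.5 cube at (-0.5, 4) partially overlaps it — only the 14.79 mm² overlap (of its 726.75 mm²) is removed, clipping the outline — area = 63.88 mm². So its area = 63.88 mm². Layer 46 is larger (144.31 vs 63.88 mm²).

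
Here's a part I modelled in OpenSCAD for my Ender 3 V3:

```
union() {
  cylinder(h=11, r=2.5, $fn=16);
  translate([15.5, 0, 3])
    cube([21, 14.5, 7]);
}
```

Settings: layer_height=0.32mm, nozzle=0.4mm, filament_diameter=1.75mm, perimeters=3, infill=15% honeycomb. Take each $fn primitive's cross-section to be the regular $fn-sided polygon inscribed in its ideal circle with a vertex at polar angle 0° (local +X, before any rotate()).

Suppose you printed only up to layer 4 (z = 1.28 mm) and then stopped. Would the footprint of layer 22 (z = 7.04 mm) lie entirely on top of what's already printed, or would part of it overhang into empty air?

Compare the two slices. At z = 1.28: the r=2.5 cylinder gives a regular 16-gon of circumradius 2.5 (constant along its height) (area = (16/2)·2.500²·sin(360°/16) = 19.13 mm²); the cube at (15.5, 0) is absent (z outside [3, 10]); Merging all regions: only the r=2.5 cylinder is present, so the union is just that shape — area = 19.13 mm². At z = 7.04: the r=2.5 cylinder gives a regular 16-gon of circumradius 2.5 (constant along its height) (area = (16/2)·2.500²·sin(360°/16) = 19.13 mm²); the cube at (15.5, 0) is present — its section is the full 21×14.5 rectangle (area 304.50 mm²); Taking the union: the 2 present regions are separate (no shared area or edge), so areas and boundary lengths simply add and each stays a separate island — area = 323.63 mm². Checking containment: at z = 7.04 the cross-section extends beyond the z = 1.28 cross-section by about 304.50 mm².

part overhangs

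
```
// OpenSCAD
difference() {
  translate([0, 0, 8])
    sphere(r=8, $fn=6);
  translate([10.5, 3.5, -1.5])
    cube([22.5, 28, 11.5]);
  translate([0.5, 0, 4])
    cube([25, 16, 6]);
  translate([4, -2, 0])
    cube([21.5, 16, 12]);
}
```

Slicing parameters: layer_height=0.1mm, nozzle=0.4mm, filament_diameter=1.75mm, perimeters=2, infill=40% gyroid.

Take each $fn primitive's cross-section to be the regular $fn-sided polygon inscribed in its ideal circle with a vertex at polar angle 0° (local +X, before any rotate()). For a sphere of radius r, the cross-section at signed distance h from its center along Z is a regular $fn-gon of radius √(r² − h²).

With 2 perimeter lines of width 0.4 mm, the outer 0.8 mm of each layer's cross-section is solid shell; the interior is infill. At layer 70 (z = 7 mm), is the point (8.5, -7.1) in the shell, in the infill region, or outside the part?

At z = 7 mm: the sphere: section is a regular 6-gon, circumradius = √(r²−h²) = √(8²−1²) = 7.937; the cube at (10.5, 3.5) (footprint 22.5×28) is included at this height; the cube at (0.5, 0) is present — its section is the full 25×16 rectangle; the cube at (4, -2) is present — its section is the full 21.5×16 rectangle; Subtracting the remaining from the first: starting from the r=8 sphere, the 22.5×28 cube at (10.5, 3.5) misses the remaining region (no effect); the 25×16 cube at (0.5, 0) partially overlaps it — only the 37.48 mm² overlap (of its 400.00 mm²) is removed, clipping the outline; the 21.5×16 cube at (4, -2) partially overlaps it — only the 6.72 mm² overlap (of its 344.00 mm²) is removed, clipping the outline — 1 connected region. Overall, the cross-section is a single solid region. The nearest boundary edge runs (6.78, -2.00)→(3.97, -6.87); distance from the point to it = 4.04 mm. The point is not inside any of the regions above, so it lies outside the cross-section (4.04 mm from the nearest boundary).

outside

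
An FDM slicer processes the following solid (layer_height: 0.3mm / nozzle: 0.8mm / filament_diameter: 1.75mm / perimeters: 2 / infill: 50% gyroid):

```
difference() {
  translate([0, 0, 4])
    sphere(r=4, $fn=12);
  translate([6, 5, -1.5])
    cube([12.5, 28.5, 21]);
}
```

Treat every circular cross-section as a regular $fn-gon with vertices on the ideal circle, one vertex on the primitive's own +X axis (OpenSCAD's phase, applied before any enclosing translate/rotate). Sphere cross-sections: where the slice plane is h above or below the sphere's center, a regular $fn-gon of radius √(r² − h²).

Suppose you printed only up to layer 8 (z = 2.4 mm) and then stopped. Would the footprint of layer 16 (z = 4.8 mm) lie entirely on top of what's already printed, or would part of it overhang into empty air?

part overhangs

Compare the two slices. At z = 2.4: the r=4 sphere slices to a regular 12-gon of circumradius 3.666 (√(r²−h²) with h=1.6 from center) (area = (12/2)·3.666²·sin(360°/12) = 40.32 mm²); the cube at (6, 5) (footprint 12.5×28.5) is included at this height (area 356.25 mm²); Subtracting the remaining from the first: starting from the r=4 sphere (40.32 mm²), the 12.5×28.5 cube at (6, 5) misses the remaining region (no effect) — area = 40.32 mm². At z = 4.8: the sphere: section is a regular 12-gon, circumradius = √(r²−h²) = √(4²−0.8²) = 3.919 (area = (12/2)·3.919²·sin(360°/12) = 46.08 mm²); the cube at (6, 5) (footprint 12.5×28.5) is included at this height (area 356.25 mm²); Taking the first minus the rest: starting from the r=4 sphere (46.08 mm²), the 12.5×28.5 cube at (6, 5) misses the remaining region (no effect) — area = 46.08 mm². Checking containment: at z = 4.8 the cross-section extends beyond the z = 2.4 cross-section by about 5.76 mm².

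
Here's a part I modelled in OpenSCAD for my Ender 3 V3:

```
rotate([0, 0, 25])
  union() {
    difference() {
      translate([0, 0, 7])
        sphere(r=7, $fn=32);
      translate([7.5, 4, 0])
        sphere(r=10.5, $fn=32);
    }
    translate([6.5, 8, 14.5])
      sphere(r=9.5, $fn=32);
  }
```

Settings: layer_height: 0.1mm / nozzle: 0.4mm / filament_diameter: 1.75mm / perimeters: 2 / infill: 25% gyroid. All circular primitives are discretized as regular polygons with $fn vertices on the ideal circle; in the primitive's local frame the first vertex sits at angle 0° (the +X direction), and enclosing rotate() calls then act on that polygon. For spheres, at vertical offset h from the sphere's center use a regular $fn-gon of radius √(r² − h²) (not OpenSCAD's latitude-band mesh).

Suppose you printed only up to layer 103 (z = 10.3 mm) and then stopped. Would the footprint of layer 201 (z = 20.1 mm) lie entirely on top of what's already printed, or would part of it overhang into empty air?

entirely on top

Compare the two slices. At z = 10.3: the r=7 sphere contributes a regular 32-gon of circumradius √(7²−3.3²) = 6.173 (area = (32/2)·6.173²·sin(360°/32) = 118.96 mm²); the sphere at (7.5, 4): section is a regular 32-gon, circumradius = √(r²−h²) = √(10.5²−10.3²) = 2.040 (area = (32/2)·2.040²·sin(360°/32) = 12.99 mm²); Subtracting the remaining from the first: starting from the r=7 sphere (118.96 mm²), the r=10.5 sphere at (7.5, 4) misses the remaining region (no effect) — area = 118.96 mm²; the sphere at (6.5, 8): section is a regular 32-gon, circumradius = √(r²−h²) = √(9.5²−4.2²) = 8.521 (area = (32/2)·8.521²·sin(360°/32) = 226.65 mm²); Taking the union: the regions partially overlap — summed areas 345.61 mm² minus the doubly-counted overlap 30.51 mm² gives 315.09 mm² — area = 315.09 mm²; (rotated 25° about Z; rotation is an isometry so areas/perimeters/island counts are preserved). At z = 20.1: the sphere is absent (|z−center|=13.100 > r=7); the sphere at (7.5, 4) is absent (|z−center|=20.100 > r=10.5); Taking the first minus the rest: the first operand is absent here, so nothing remains; the r=9.5 sphere at (6.5, 8) contributes a regular 32-gon of circumradius √(9.5²−5.6²) = 7.674 (area = (32/2)·7.674²·sin(360°/32) = 183.82 mm²); Merging all regions: only the r=9.5 sphere at (6.5, 8) is present, so the union is just that shape — area = 183.82 mm²; (rotated 25° about Z; rotation is an isometry so areas/perimeters/island counts are preserved). Checking containment: the cross-section at z = 20.1 is a subset of the cross-section at z = 10.3.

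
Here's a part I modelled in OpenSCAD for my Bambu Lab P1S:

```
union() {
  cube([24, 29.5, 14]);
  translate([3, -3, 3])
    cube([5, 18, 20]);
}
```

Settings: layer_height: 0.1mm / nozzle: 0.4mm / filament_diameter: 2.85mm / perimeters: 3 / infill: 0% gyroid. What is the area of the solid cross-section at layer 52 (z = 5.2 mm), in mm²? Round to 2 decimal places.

723.00 mm²

At z = 5.2 mm: the 24×29.5 cube contributes its full rectangle (area 708.00 mm²); the 5×18 cube at (3, -3) contributes its full rectangle (area 90.00 mm²); Merging all regions: the regions partially overlap — summed areas 798.00 mm² minus the doubly-counted overlap 75.00 mm² gives 723.00 mm² — area = 723.00 mm². Overall, the cross-section is a single solid region. Net area = 723.00 mm².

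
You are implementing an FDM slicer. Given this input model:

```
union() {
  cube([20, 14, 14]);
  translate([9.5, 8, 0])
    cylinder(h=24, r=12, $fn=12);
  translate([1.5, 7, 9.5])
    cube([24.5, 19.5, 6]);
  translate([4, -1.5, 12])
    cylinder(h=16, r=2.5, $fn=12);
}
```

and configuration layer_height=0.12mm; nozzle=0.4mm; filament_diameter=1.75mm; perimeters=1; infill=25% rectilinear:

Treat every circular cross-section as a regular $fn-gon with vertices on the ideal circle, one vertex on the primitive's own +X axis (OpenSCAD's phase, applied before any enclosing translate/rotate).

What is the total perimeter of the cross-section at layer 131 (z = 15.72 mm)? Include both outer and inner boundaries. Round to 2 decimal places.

At z = 15.72 mm: the cube does not reach this height (z outside [0, 14]); the cylinder at (9.5, 8): section is a regular 12-gon, circumradius r=12 (perimeter = 2·12·12.000·sin(180°/12) = 74.54 mm); the cube at (1.5, 7) is not intersected at this z (z outside [9.5, 15.5]); the cylinder at (4, -1.5): section is a regular 12-gon, circumradius r=2.5 (perimeter = 2·12·2.500·sin(180°/12) = 15.53 mm); Combining (union): the regions partially overlap (shared area 12.78 mm²), so the edge portions inside another operand are dropped and the merged outline is re-measured after clipping — boundary = 76.55 mm. Overall, the cross-section is a single solid region. Total boundary length (outer) = 76.55 mm.

76.55 mm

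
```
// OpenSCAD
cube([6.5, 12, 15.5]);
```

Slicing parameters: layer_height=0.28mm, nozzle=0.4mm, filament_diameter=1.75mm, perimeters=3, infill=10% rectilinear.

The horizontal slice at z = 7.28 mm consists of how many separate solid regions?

At z = 7.28 mm: the cube (footprint 6.5×12) is included at this height. The result has 1 disconnected region.

1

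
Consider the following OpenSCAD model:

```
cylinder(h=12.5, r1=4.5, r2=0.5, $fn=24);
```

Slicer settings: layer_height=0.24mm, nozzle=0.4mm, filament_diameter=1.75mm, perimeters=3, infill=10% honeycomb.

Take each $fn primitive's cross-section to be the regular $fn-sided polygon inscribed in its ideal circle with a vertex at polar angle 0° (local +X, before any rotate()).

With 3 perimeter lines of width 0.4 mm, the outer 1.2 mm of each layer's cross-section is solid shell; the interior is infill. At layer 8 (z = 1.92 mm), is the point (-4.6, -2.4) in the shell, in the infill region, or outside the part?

At z = 1.92 mm: the cone contributes a regular 24-gon of circumradius 3.886 (interpolated between r1=4.5 and r2=0.5 at t=0.154). Overall, the cross-section is a single solid region. The nearest boundary edge runs (-3.75, -1.01)→(-3.37, -1.94); distance from the point to it = 1.32 mm. The point is not inside any of the regions above, so it lies outside the cross-section (1.32 mm from the nearest boundary).

outside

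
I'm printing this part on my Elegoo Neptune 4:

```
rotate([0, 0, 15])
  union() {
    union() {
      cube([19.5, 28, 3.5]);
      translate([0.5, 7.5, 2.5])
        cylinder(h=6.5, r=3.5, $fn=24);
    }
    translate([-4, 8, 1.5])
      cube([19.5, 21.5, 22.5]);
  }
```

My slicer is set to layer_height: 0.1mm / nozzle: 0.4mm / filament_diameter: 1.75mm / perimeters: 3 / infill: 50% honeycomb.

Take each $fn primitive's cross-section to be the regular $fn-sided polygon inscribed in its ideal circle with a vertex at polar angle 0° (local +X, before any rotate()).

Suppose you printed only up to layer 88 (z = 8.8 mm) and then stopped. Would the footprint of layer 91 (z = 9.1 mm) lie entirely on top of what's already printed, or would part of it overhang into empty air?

Compare the two slices. At z = 8.8: the cube is not intersected at this z (z outside [0, 3.5]); the cylinder at (0.5, 7.5): section is a regular 24-gon, circumradius r=3.5 (area = (24/2)·3.500²·sin(360°/24) = 38.05 mm²); Combining (union): only the r=3.5 cylinder at (0.5, 7.5) is present, so the union is just that shape — area = 38.05 mm²; the 19.5×21.5 cube at (-4, 8) contributes its full rectangle (area 419.25 mm²); Combining (union): the regions partially overlap — summed areas 457.30 mm² minus the doubly-counted overlap 15.56 mm² gives 441.74 mm² — area = 441.74 mm²; (whole slice rotated 15° about Z — lengths, areas and connectivity unchanged). At z = 9.1: the cube does not reach this height (z outside [0, 3.5]); the cylinder at (0.5, 7.5) is absent (z outside [2.5, 9]); Merging all regions: nothing is present at this height; the cube at (-4, 8) (footprint 19.5×21.5) is included at this height (area 419.25 mm²); Combining (union): only the 19.5×21.5 cube at (-4, 8) is present, so the union is just that shape — area = 419.25 mm²; (rotated 15° about Z; rotation is an isometry so areas/perimeters/island counts are preserved). Checking containment: the cross-section at z = 9.1 is a subset of the cross-section at z = 8.8.

entirely on top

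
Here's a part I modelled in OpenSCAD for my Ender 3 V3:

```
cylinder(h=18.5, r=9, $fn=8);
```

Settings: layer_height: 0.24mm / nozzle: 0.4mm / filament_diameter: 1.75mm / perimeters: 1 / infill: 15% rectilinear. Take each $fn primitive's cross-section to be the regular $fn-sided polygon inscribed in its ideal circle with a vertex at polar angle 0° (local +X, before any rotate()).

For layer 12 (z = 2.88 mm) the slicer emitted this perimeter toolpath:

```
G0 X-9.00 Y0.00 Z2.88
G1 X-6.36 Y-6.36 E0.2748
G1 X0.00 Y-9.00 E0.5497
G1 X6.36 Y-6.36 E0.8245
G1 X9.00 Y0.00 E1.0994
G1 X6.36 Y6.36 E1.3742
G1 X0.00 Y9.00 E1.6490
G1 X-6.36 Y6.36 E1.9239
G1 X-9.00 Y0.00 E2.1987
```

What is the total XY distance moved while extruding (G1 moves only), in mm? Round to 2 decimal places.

55.09 mm

Sum the Euclidean lengths of each G1 segment: total = 55.09 mm.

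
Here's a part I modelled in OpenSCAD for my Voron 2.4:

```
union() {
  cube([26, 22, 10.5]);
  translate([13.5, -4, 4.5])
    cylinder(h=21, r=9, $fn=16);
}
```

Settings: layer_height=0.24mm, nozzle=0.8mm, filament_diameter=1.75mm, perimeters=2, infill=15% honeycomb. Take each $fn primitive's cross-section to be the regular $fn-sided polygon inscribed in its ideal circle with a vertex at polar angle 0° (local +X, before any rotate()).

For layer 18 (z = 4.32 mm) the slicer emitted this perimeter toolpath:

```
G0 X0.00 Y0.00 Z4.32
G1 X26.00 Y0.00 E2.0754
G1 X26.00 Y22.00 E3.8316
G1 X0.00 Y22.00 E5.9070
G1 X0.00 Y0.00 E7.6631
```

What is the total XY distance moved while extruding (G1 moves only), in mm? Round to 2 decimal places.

96.00 mm

Sum the Euclidean lengths of each G1 segment: total = 96.00 mm.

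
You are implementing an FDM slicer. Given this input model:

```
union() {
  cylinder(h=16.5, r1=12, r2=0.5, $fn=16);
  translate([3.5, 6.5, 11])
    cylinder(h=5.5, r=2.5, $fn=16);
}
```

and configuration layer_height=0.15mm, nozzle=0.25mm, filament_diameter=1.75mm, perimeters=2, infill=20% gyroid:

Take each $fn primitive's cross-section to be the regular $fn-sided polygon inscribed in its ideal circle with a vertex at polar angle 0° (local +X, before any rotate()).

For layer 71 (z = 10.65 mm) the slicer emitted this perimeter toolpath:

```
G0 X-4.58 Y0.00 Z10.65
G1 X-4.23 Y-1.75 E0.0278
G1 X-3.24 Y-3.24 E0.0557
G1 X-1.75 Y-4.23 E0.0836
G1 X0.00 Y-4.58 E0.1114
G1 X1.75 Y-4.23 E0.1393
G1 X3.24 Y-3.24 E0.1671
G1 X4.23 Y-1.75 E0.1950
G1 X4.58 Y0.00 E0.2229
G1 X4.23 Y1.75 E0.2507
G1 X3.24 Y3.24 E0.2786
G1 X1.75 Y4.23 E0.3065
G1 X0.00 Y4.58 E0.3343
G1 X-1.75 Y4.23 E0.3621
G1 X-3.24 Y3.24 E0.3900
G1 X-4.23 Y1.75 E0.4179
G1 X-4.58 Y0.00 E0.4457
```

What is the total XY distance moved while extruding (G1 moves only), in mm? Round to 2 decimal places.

Sum the Euclidean lengths of each G1 segment: total = 28.59 mm.

28.59 mm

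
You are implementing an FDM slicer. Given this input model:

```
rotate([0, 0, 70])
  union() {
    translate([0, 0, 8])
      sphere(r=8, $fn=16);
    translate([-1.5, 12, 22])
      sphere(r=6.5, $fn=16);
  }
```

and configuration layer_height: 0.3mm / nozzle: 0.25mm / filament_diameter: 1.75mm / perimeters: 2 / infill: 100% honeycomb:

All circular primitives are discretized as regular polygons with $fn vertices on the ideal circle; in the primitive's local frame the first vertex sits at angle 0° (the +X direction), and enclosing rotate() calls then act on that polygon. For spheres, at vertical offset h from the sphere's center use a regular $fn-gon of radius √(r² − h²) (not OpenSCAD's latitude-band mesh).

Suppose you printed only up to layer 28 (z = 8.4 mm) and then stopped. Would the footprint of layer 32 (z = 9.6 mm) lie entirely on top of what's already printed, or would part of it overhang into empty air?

entirely on top

Compare the two slices. At z = 8.4: the sphere: section is a regular 16-gon, circumradius = √(r²−h²) = √(8²−0.4²) = 7.990 (area = (16/2)·7.990²·sin(360°/16) = 195.44 mm²); the sphere at (-1.5, 12) is not intersected at this z (|z−center|=13.600 > r=6.5); Combining (union): only the r=8 sphere is present, so the union is just that shape — area = 195.44 mm²; (whole slice rotated 70° about Z — lengths, areas and connectivity unchanged). At z = 9.6: the r=8 sphere slices to a regular 16-gon of circumradius 7.838 (√(r²−h²) with h=1.6 from center) (area = (16/2)·7.838²·sin(360°/16) = 188.10 mm²); the sphere at (-1.5, 12) is not intersected at this z (|z−center|=12.400 > r=6.5); Taking the union: only the r=8 sphere is present, so the union is just that shape — area = 188.10 mm²; (rotated 70° about Z; rotation is an isometry so areas/perimeters/island counts are preserved). Checking containment: the cross-section at z = 9.6 is a subset of the cross-section at z = 8.4.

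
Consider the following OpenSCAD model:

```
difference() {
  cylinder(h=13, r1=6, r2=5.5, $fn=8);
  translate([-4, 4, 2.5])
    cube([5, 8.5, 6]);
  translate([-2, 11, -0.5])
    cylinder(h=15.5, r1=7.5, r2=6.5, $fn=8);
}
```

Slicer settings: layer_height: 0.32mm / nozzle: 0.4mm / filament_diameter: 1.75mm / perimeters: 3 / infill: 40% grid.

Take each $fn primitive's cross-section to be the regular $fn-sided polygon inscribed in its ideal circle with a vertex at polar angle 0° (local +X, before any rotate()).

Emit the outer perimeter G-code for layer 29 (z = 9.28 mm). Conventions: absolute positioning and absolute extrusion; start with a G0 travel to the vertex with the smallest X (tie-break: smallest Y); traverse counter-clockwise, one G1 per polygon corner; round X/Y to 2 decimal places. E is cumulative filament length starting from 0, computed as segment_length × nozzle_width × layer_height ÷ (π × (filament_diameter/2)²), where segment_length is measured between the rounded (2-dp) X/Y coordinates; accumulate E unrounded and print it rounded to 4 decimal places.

At z = 9.28 mm: the cone: at t=0.714 of its height the radius interpolates to r₁+(r₂−r₁)t = 5.643, giving a regular 8-gon of that circumradius; the cube at (-4, 4) is absent (z outside [2.5, 8.5]); the cone at (-2, 11) (r1=7.5→r2=6.5) has section circumradius 6.869 here — a regular 8-gon; Taking the first minus the rest: starting from the cone, the cone at (-2, 11) partially overlaps it — only the 1.93 mm² overlap (of its 133.46 mm²) is removed, clipping the outline — 1 connected region. The outline is a single polygon with 10 vertices. Extrusion per mm of travel: 0.4 × 0.32 / (π × 0.875²) = 0.053216. Accumulating E over each segment gives final E = 1.8382.

G0 X-5.64 Y0.00 Z9.28
G1 X-3.99 Y-3.99 E0.2298
G1 X0.00 Y-5.64 E0.4595
G1 X3.99 Y-3.99 E0.6893
G1 X5.64 Y0.00 E0.9191
G1 X3.99 Y3.99 E1.1489
G1 X0.83 Y5.30 E1.3309
G1 X-2.00 Y4.13 E1.4939
G1 X-2.83 Y4.47 E1.5416
G1 X-3.99 Y3.99 E1.6084
G1 X-5.64 Y0.00 E1.8382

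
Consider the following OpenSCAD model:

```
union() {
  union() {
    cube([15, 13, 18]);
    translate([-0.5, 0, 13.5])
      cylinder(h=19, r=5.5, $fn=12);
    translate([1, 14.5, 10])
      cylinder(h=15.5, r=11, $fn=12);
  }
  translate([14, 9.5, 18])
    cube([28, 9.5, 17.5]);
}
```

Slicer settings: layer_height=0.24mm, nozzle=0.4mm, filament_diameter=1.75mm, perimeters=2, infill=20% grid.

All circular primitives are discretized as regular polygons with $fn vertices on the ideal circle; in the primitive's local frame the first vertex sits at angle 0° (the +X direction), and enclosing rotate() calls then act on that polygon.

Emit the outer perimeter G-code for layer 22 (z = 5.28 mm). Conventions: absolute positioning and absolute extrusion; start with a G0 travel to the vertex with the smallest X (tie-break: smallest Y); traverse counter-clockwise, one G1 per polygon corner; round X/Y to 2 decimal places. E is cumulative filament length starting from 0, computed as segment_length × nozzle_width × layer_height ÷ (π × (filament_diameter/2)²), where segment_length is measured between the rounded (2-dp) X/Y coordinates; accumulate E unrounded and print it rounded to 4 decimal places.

At z = 5.28 mm: the cube is present — its section is the full 15×13 rectangle; the cylinder at (-0.5, 0) is not intersected at this z (z outside [13.5, 32.5]); the cylinder at (1, 14.5) does not reach this height (z outside [10, 25.5]); Taking the union: only the 15×13 cube is present, so the union is just that shape — 1 connected region; the cube at (14, 9.5) does not reach this height (z outside [18, 35.5]); Combining (union): only the result so far is present, so the union is just that shape — 1 connected region. The outline is a single polygon with 4 vertices. Extrusion per mm of travel: 0.4 × 0.24 / (π × 0.875²) = 0.039912. Accumulating E over each segment gives final E = 2.2351.

G0 X0.00 Y0.00 Z5.28
G1 X15.00 Y0.00 E0.5987
G1 X15.00 Y13.00 E1.1175
G1 X0.00 Y13.00 E1.7162
G1 X0.00 Y0.00 E2.2351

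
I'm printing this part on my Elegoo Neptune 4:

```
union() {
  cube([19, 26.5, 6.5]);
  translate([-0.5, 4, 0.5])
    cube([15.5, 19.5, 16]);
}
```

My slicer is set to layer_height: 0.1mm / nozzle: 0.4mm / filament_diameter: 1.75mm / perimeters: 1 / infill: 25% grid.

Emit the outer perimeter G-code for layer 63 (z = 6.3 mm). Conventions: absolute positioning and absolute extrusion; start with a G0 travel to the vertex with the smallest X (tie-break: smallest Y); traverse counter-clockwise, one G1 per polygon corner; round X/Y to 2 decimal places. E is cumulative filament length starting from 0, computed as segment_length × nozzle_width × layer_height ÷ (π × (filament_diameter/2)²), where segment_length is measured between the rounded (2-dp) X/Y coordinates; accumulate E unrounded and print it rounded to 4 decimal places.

G0 X-0.50 Y4.00 Z6.30
G1 X0.00 Y4.00 E0.0083
G1 X0.00 Y0.00 E0.0748
G1 X19.00 Y0.00 E0.3908
G1 X19.00 Y26.50 E0.8315
G1 X0.00 Y26.50 E1.1475
G1 X0.00 Y23.50 E1.1974
G1 X-0.50 Y23.50 E1.2057
G1 X-0.50 Y4.00 E1.5300

At z = 6.3 mm: the 19×26.5 cube contributes its full rectangle; the cube at (-0.5, 4) (footprint 15.5×19.5) is included at this height; Combining (union): the regions partially overlap (shared area 292.50 mm²), so overlapping operands fuse into one piece — 1 connected region. The outline is a single polygon with 8 vertices. Extrusion per mm of travel: 0.4 × 0.1 / (π × 0.875²) = 0.016630. Accumulating E over each segment gives final E = 1.5300.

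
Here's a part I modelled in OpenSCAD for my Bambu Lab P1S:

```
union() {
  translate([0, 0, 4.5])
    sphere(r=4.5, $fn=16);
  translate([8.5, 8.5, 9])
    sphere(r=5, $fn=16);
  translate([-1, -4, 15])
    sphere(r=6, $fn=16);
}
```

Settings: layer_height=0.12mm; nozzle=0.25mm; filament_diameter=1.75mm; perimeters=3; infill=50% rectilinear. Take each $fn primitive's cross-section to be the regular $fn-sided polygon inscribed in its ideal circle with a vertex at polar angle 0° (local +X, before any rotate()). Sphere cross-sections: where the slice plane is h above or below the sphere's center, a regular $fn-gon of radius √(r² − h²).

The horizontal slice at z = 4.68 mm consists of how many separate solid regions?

2

At z = 4.68 mm: the sphere: section is a regular 16-gon, circumradius = √(r²−h²) = √(4.5²−0.18²) = 4.496; the sphere at (8.5, 8.5): section is a regular 16-gon, circumradius = √(r²−h²) = √(5²−4.32²) = 2.517; the sphere at (-1, -4) is not intersected at this z (|z−center|=10.320 > r=6); Combining (union): the 2 present regions are separate (no shared area or edge), so areas and boundary lengths simply add and each stays a separate island — 2 connected regions. The result has 2 disconnected regions.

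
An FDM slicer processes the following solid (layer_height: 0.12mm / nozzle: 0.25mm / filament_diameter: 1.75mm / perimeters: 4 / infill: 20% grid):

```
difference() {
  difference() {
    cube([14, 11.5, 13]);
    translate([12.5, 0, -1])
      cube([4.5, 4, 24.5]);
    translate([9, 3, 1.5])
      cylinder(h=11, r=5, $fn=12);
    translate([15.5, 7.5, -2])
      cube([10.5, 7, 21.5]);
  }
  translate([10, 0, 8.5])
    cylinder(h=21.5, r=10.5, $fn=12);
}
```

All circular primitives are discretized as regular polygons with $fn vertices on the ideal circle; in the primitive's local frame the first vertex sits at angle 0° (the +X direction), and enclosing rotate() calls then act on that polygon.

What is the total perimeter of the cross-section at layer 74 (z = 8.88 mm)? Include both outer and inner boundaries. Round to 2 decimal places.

44.22 mm

At z = 8.88 mm: the 14×11.5 cube contributes its full rectangle (perimeter 51.00 mm); the cube at (12.5, 0) (footprint 4.5×4) is included at this height (perimeter 17.00 mm); the cylinder at (9, 3): section is a regular 12-gon, circumradius r=5 (perimeter = 2·12·5.000·sin(180°/12) = 31.06 mm); the cube at (15.5, 7.5) is present — its section is the full 10.5×7 rectangle (perimeter 35.00 mm); Subtracting the remaining from the first: starting from the 14×11.5 cube, the 4.5×4 cube at (12.5, 0) partially overlaps it — only the 6.00 mm² overlap (of its 18.00 mm²) is removed, clipping the outline; the r=5 cylinder at (9, 3) partially overlaps it — only the 60.34 mm² overlap (of its 75.00 mm²) is removed, clipping the outline; the 10.5×7 cube at (15.5, 7.5) misses the remaining region (no effect) — boundary = 56.23 mm; the r=10.5 cylinder at (10, 0) contributes a regular 12-gon of circumradius 10.5 (perimeter = 2·12·10.500·sin(180°/12) = 65.22 mm); After the difference (first − rest): starting from the result so far, the r=10.5 cylinder at (10, 0) partially overlaps it — only the 55.74 mm² overlap (of its 330.75 mm²) is removed, clipping the outline — boundary = 44.22 mm. Overall, the cross-section is a single solid region. Total boundary length (outer) = 44.22 mm.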